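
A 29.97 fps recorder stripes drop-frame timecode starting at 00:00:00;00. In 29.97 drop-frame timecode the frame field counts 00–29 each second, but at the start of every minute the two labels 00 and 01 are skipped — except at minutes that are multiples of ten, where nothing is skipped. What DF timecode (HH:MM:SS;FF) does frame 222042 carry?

02:03:28;24

Each 10-minute DF block holds 10 × 60 × 30 − 9 × 2 = 17982 frames. 222042 ÷ 17982 → 12 full blocks, remainder 6258.
Within the partial block the first minute is 1800 frames and each further minute 1798, so 3 further minute boundaries passed. Total skipped labels = 18 × 12 + 2 × 3 = 222.
Non-drop label index = 222042 + 222 = 222264; at 30 labels/s that is 02:03:28:24, i.e. DF 02:03:28;24.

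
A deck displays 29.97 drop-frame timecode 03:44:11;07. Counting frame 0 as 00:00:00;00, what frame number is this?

403133

As if non-drop at 30 labels/s: (3 × 3600 + 44 × 60 + 11) × 30 + 7 = 403537.
Minute boundaries passed: 224; those not divisible by 10: 224 − 22 = 202; dropped labels = 2 × 202 = 404.
Actual frame index = 403537 − 404 = 403133.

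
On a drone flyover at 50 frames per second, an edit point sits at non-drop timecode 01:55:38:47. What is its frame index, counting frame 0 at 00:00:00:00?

Total seconds to the label: (1 × 3600 + 55 × 60 + 38) = 6938.
Frame index = 6938 × 50 + 47 = 346947.

346947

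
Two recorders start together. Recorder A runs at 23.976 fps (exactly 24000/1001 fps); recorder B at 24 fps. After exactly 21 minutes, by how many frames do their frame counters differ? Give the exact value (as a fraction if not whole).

21 min = 1260 s.
A emits 24000/1001 × 1260 = 4320000/143 frames; B emits 24 × 1260 = 30240.
Difference = 4320/143 frames (≈ 30.2098); B is ahead of A.

4320/143 frames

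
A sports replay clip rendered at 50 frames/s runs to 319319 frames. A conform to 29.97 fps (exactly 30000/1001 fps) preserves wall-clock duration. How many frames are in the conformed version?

191400 frames

Target frames = source frames × (target rate / source rate) = 319319 × (30000/1001)/(50) = 319319 × 600/1001 = 191400.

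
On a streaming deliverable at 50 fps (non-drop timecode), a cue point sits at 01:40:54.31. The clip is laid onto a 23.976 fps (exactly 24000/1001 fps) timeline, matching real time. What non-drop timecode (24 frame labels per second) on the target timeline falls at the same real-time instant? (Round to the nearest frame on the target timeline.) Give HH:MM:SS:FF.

Source frame index: (1×3600 + 40×60 + 54) × 50 + 31 = 302731.
Real time: 302731 / (50) = 302731/50 s.
Target frame: (302731/50) × (24000/1001) = 1016160/7 ≈ 145165.714 → 145166.
At 24 labels/s: frame 145166 → 01:40:48:14.

01:40:48:14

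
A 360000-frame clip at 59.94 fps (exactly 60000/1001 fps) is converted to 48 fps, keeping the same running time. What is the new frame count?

Target frames = source frames × (target rate / source rate) = 360000 × (48)/(60000/1001) = 360000 × 1001/1250 = 288288.

288288 frames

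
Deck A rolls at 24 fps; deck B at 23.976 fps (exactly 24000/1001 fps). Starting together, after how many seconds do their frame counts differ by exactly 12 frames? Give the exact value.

500.5 seconds

The gap grows by |24000/1001 − 24| = 24/1001 frames per second.
Time for a 12-frame gap: 12 ÷ (24/1001) = 500.5 s.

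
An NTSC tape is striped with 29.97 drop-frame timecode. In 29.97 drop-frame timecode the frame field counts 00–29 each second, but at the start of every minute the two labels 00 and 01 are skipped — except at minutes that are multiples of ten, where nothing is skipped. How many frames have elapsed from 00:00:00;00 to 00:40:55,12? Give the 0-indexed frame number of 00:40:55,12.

73590

Complete 10-minute blocks: 4, each 17982 frames → 71928.
Remaining 0 whole minutes in the current block: 0 frames.
Within the current minute: 55 × 30 + 12 = 1662. Total = 71928 + 0 + 1662 = 73590.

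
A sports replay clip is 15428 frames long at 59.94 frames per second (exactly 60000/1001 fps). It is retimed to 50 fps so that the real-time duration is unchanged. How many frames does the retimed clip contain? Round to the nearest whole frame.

Frames at target rate = 15428 × (50) / (60000/1001) = 3860857/300 ≈ 12869.523.
Nearest whole frame: 12870.

12870 frames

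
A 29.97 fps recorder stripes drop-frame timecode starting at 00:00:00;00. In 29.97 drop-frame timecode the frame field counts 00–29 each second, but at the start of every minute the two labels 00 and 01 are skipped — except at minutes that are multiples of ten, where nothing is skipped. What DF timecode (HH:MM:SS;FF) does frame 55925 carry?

00:31:06;01

Each 10-minute DF block holds 10 × 60 × 30 − 9 × 2 = 17982 frames. 55925 ÷ 17982 → 3 full blocks, remainder 1979.
Within the partial block the first minute is 1800 frames and each further minute 1798, so 1 further minute boundary passed. Total skipped labels = 18 × 3 + 2 × 1 = 56.
Non-drop label index = 55925 + 56 = 55981; at 30 labels/s that is 00:31:06:01, i.e. DF 00:31:06;01.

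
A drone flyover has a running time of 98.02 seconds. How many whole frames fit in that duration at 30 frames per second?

Frames = 98.02 × 30 = 14703/5 ≈ 2940.6000.
Complete frames: 2940.

2940 frames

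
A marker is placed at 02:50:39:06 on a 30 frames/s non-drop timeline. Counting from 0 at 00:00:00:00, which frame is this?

Total seconds to the label: (2 × 3600 + 50 × 60 + 39) = 10239.
Frame index = 10239 × 30 + 6 = 307176.

307176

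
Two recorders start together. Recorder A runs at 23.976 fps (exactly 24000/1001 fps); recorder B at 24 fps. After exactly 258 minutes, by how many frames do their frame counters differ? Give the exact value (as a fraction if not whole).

371520/1001 frames

258 min = 15480 s.
A emits 24000/1001 × 15480 = 371520000/1001 frames; B emits 24 × 15480 = 371520.
Difference = 371520/1001 frames (≈ 371.1489); B is ahead of A.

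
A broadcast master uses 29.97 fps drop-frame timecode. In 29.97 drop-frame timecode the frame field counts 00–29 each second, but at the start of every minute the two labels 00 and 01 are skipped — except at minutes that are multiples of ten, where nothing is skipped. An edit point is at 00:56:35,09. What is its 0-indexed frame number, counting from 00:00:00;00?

Complete 10-minute blocks: 5, each 17982 frames → 89910.
Remaining 6 whole minutes in the current block: 1800 + 5 × 1798 = 10790 frames.
Within the current minute: 35 × 30 + 9 − 2 = 1057 (labels ;00/;01 skipped at this minute). Total = 89910 + 10790 + 1057 = 101757.

101757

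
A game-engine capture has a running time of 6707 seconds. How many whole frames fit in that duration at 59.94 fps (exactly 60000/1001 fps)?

Frames = 6707 × 60000/1001 = 402420000/1001 ≈ 402017.9820.
Complete frames: 402017.

402017 frames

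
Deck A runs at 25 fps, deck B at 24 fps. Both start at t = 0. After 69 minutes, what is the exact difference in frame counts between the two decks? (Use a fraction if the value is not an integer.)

69 min = 4140 s.
A emits 25 × 4140 = 103500 frames; B emits 24 × 4140 = 99360.
Difference = 4140 frames; B is behind A.

4140 frames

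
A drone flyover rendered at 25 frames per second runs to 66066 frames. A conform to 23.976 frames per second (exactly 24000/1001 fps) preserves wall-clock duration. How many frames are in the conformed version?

63360 frames

Target frames = source frames × (target rate / source rate) = 66066 × (24000/1001)/(25) = 66066 × 960/1001 = 63360.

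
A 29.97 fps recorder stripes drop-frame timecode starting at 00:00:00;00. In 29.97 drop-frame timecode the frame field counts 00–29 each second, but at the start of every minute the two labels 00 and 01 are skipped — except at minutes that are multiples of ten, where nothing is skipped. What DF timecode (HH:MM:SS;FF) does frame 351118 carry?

03:15:15;20

Each 10-minute DF block holds 10 × 60 × 30 − 9 × 2 = 17982 frames. 351118 ÷ 17982 → 19 full blocks, remainder 9460.
Within the partial block the first minute is 1800 frames and each further minute 1798, so 5 further minute boundaries passed. Total skipped labels = 18 × 19 + 2 × 5 = 352.
Non-drop label index = 351118 + 352 = 351470; at 30 labels/s that is 03:15:15:20, i.e. DF 03:15:15;20.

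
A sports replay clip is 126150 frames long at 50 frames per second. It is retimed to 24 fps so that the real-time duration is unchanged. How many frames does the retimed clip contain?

Target frames = source frames × (target rate / source rate) = 126150 × (24)/(50) = 126150 × 12/25 = 60552.

60552 frames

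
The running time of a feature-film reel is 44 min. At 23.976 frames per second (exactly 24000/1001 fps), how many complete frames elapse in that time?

44 min = 2640 s.
Frames = 2640 × 24000/1001 = 5760000/91 ≈ 63296.7033.
Complete frames: 63296.

63296 frames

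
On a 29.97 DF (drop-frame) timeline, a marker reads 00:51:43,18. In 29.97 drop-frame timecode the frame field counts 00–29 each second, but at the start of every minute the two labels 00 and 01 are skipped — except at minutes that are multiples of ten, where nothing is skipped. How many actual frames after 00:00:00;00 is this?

As if non-drop at 30 labels/s: (0 × 3600 + 51 × 60 + 43) × 30 + 18 = 93108.
Minute boundaries passed: 51; those not divisible by 10: 51 − 5 = 46; dropped labels = 2 × 46 = 92.
Actual frame index = 93108 − 92 = 93016.

93016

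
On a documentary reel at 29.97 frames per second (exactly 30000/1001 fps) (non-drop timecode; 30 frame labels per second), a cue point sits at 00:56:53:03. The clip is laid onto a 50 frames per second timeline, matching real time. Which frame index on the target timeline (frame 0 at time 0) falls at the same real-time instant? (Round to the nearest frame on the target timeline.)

frame 170826

Source frame index: (0×3600 + 56×60 + 53) × 30 + 3 = 102393.
Real time: 102393 / (30000/1001) = 34165131/10000 s.
Target frame: (34165131/10000) × (50) = 34165131/200 ≈ 170825.655 → 170826.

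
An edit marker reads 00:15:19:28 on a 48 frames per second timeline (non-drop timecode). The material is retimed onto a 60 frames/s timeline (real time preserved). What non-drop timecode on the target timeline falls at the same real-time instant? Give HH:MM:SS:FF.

00:15:19:35

Source frame index: (0×3600 + 15×60 + 19) × 48 + 28 = 44140.
Real time: 44140 / (48) = 11035/12 s.
Target frame: (11035/12) × (60) = 55175.
At 60 labels/s: frame 55175 → 00:15:19:35.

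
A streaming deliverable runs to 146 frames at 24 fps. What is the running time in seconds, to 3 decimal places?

6.083 seconds

Running time = 146 × 1/24 = 73/12 s ≈ 6.083 s.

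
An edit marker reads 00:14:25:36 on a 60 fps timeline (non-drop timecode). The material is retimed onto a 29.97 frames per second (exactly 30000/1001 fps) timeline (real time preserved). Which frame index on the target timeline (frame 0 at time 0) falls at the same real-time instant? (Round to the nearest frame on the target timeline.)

frame 25942

Source frame index: (0×3600 + 14×60 + 25) × 60 + 36 = 51936.
Real time: 51936 / (60) = 4328/5 s.
Target frame: (4328/5) × (30000/1001) = 25968000/1001 ≈ 25942.058 → 25942.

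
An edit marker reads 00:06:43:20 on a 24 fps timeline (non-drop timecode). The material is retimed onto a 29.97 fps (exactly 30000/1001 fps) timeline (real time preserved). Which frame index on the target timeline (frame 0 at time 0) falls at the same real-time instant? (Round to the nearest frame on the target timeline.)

Source frame index: (0×3600 + 6×60 + 43) × 24 + 20 = 9692.
Real time: 9692 / (24) = 2423/6 s.
Target frame: (2423/6) × (30000/1001) = 12115000/1001 ≈ 12102.897 → 12103.

frame 12103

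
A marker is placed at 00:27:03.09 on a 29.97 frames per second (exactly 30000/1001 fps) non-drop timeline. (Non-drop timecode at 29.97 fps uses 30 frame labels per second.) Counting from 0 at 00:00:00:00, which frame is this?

Total seconds to the label: (0 × 3600 + 27 × 60 + 3) = 1623.
Frame index = 1623 × 30 + 9 = 48699.

48699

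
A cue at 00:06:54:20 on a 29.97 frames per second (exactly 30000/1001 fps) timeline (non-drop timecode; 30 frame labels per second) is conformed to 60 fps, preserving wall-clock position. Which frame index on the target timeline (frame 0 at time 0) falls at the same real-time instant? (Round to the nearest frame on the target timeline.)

Source frame index: (0×3600 + 6×60 + 54) × 30 + 20 = 12440.
Real time: 12440 / (30000/1001) = 311311/750 s.
Target frame: (311311/750) × (60) = 622622/25 ≈ 24904.880 → 24905.

frame 24905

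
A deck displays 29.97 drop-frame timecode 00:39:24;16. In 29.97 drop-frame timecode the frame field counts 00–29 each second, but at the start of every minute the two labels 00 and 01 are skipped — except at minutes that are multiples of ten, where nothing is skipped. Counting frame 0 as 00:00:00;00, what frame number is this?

70864

As if non-drop at 30 labels/s: (0 × 3600 + 39 × 60 + 24) × 30 + 16 = 70936.
Minute boundaries passed: 39; those not divisible by 10: 39 − 3 = 36; dropped labels = 2 × 36 = 72.
Actual frame index = 70936 − 72 = 70864.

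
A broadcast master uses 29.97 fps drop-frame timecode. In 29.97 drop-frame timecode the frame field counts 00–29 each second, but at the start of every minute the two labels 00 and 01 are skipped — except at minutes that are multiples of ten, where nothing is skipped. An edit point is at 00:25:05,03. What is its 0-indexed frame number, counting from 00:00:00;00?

45107

As if non-drop at 30 labels/s: (0 × 3600 + 25 × 60 + 5) × 30 + 3 = 45153.
Minute boundaries passed: 25; those not divisible by 10: 25 − 2 = 23; dropped labels = 2 × 23 = 46.
Actual frame index = 45153 − 46 = 45107.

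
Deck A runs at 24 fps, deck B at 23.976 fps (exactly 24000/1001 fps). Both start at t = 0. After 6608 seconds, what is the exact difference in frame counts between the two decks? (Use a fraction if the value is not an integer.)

A emits 24 × 6608 = 158592 frames; B emits 24000/1001 × 6608 = 22656000/143.
Difference = 22656/143 frames (≈ 158.4336); B is behind A.

22656/143 frames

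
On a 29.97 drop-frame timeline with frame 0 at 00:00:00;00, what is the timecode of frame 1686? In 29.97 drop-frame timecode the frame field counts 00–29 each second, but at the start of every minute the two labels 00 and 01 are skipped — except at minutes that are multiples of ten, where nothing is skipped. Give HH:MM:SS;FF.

00:00:56;06

Ten DF minutes hold 17982 frames, so frame 1686 lies in block 0 (frames 0–17981) with 1686 frames into that block.
The block's first minute is 1800 frames and the rest 1798 each; 1686 frames reaches minute 0, so 0 × 18 + 0 × 2 = 0 labels have been skipped so far.
Adding those back, label number 1686 + 0 = 1686 at 30 labels/s is 56 s + 6 f = 0 h 0 min 56 s frame 6, i.e. 00:00:56;06.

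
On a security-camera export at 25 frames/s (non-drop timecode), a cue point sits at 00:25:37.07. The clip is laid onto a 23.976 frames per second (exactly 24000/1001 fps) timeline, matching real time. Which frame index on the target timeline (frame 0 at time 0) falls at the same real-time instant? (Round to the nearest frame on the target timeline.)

frame 36858

Source frame index: (0×3600 + 25×60 + 37) × 25 + 7 = 38432.
Real time: 38432 / (25) = 38432/25 s.
Target frame: (38432/25) × (24000/1001) = 36894720/1001 ≈ 36857.862 → 36858.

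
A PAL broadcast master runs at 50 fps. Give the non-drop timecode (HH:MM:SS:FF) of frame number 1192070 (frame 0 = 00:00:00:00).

1192070 ÷ 50 = 23841 full seconds, remainder 20 frames.
23841 s = 6 h 37 min 21 s.
Timecode: 06:37:21:20.

06:37:21:20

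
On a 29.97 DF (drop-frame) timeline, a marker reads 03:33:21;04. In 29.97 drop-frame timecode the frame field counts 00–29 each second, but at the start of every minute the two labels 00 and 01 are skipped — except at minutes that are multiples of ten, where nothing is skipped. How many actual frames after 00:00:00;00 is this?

As if non-drop at 30 labels/s: (3 × 3600 + 33 × 60 + 21) × 30 + 4 = 384034.
Minute boundaries passed: 213; those not divisible by 10: 213 − 21 = 192; dropped labels = 2 × 192 = 384.
Actual frame index = 384034 − 384 = 383650.

383650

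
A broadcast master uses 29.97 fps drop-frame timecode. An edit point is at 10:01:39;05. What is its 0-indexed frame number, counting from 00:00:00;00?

1081893

Complete 10-minute blocks: 60, each 17982 frames → 1078920.
Remaining 1 whole minute in the current block: 1800 + 0 × 1798 = 1800 frames.
Within the current minute: 39 × 30 + 5 − 2 = 1173 (labels ;00/;01 skipped at this minute). Total = 1078920 + 1800 + 1173 = 1081893.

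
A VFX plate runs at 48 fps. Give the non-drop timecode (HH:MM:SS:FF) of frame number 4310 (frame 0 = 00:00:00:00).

4310 ÷ 48 = 89 full seconds, remainder 38 frames.
89 s = 0 h 1 min 29 s.
Timecode: 00:01:29:38.

00:01:29:38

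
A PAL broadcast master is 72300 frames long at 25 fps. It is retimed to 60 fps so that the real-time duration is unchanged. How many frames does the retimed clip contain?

Target frames = source frames × (target rate / source rate) = 72300 × (60)/(25) = 72300 × 12/5 = 173520.

173520 frames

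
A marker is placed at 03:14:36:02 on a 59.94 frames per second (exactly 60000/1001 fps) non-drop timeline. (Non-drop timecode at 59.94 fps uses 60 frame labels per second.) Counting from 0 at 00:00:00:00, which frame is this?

Total seconds to the label: (3 × 3600 + 14 × 60 + 36) = 11676.
Frame index = 11676 × 60 + 2 = 700562.

700562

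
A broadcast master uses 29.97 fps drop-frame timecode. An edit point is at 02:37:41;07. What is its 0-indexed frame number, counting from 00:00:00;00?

283553

As if non-drop at 30 labels/s: (2 × 3600 + 37 × 60 + 41) × 30 + 7 = 283837.
Minute boundaries passed: 157; those not divisible by 10: 157 − 15 = 142; dropped labels = 2 × 142 = 284.
Actual frame index = 283837 − 284 = 283553.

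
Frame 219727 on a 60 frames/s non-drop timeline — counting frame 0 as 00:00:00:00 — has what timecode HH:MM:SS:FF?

219727 ÷ 60 = 3662 full seconds, remainder 7 frames.
3662 s = 1 h 1 min 2 s.
Timecode: 01:01:02:07.

01:01:02:07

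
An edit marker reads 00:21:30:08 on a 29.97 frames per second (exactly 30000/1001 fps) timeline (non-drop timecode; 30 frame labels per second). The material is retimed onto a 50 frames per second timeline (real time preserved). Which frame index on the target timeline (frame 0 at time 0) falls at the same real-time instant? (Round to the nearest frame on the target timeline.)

Source frame index: (0×3600 + 21×60 + 30) × 30 + 8 = 38708.
Real time: 38708 / (30000/1001) = 9686677/7500 s.
Target frame: (9686677/7500) × (50) = 9686677/150 ≈ 64577.847 → 64578.

frame 64578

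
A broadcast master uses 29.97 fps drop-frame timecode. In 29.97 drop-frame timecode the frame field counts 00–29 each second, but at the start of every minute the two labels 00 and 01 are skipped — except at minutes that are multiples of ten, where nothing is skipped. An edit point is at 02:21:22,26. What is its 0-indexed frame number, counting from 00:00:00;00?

As if non-drop at 30 labels/s: (2 × 3600 + 21 × 60 + 22) × 30 + 26 = 254486.
Minute boundaries passed: 141; those not divisible by 10: 141 − 14 = 127; dropped labels = 2 × 127 = 254.
Actual frame index = 254486 − 254 = 254232.

254232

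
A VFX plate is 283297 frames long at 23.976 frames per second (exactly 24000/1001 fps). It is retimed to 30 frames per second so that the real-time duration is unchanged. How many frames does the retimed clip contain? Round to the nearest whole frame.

354475 frames

Frames at target rate = 283297 × (30) / (24000/1001) = 283580297/800 ≈ 354475.371.
Nearest whole frame: 354475.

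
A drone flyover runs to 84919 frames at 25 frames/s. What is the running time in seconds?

Running time = 84919 / (25) = 3396.76 s.

3396.76 seconds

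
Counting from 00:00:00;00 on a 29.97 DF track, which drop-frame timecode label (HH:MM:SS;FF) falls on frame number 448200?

04:09:15;00

Ten DF minutes hold 17982 frames, so frame 448200 lies in block 24 (frames 431568–449549) with 16632 frames into that block.
The block's first minute is 1800 frames and the rest 1798 each; 16632 frames reaches minute 9, so 24 × 18 + 9 × 2 = 450 labels have been skipped so far.
Adding those back, label number 448200 + 450 = 448650 at 30 labels/s is 14955 s + 0 f = 4 h 9 min 15 s frame 0, i.e. 04:09:15;00.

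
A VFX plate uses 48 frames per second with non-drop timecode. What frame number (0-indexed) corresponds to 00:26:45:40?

Total seconds to the label: (0 × 3600 + 26 × 60 + 45) = 1605.
Frame index = 1605 × 48 + 40 = 77080.

77080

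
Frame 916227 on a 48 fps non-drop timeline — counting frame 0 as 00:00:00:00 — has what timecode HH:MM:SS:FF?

916227 ÷ 48 = 19088 full seconds, remainder 3 frames.
19088 s = 5 h 18 min 8 s.
Timecode: 05:18:08:03.

05:18:08:03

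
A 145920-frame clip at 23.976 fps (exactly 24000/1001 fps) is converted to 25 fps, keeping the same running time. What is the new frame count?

152152 frames

Target frames = source frames × (target rate / source rate) = 145920 × (25)/(24000/1001) = 145920 × 1001/960 = 152152.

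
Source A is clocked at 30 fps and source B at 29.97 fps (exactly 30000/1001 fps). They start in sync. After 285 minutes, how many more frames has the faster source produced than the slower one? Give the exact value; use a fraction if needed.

285 min = 17100 s.
A emits 30 × 17100 = 513000 frames; B emits 30000/1001 × 17100 = 513000000/1001.
Difference = 513000/1001 frames (≈ 512.4875); B is behind A.

513000/1001 frames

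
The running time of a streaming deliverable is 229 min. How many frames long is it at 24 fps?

329760 frames

229 min = 13740 s.
Frames = 13740 × 24 = 329760.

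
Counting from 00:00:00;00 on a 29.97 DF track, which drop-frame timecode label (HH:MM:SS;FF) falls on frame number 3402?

Each 10-minute DF block holds 10 × 60 × 30 − 9 × 2 = 17982 frames. 3402 ÷ 17982 → 0 full blocks, remainder 3402.
Within the partial block the first minute is 1800 frames and each further minute 1798, so 1 further minute boundary passed. Total skipped labels = 18 × 0 + 2 × 1 = 2.
Non-drop label index = 3402 + 2 = 3404; at 30 labels/s that is 00:01:53:14, i.e. DF 00:01:53;14.

00:01:53;14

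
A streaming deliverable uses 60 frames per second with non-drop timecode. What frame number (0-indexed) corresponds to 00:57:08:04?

Total seconds to the label: (0 × 3600 + 57 × 60 + 8) = 3428.
Frame index = 3428 × 60 + 4 = 205684.

frame 205684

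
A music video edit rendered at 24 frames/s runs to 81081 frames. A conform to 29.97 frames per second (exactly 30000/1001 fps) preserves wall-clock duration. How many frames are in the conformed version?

101250 frames

Target frames = source frames × (target rate / source rate) = 81081 × (30000/1001)/(24) = 81081 × 1250/1001 = 101250.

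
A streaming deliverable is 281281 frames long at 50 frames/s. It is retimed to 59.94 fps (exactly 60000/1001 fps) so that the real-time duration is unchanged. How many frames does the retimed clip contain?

337200 frames

Target frames = source frames × (target rate / source rate) = 281281 × (60000/1001)/(50) = 281281 × 1200/1001 = 337200.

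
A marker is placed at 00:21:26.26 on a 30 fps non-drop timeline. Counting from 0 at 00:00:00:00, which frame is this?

frame 38606

Total seconds to the label: (0 × 3600 + 21 × 60 + 26) = 1286.
Frame index = 1286 × 30 + 26 = 38606.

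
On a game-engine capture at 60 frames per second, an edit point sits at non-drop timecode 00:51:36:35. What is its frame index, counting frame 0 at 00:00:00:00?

Total seconds to the label: (0 × 3600 + 51 × 60 + 36) = 3096.
Frame index = 3096 × 60 + 35 = 185795.

frame 185795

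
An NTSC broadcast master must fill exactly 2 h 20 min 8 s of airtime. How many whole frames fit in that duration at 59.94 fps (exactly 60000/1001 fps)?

2 h 20 min 8 s = 8408 s.
Frames = 8408 × 60000/1001 = 504480000/1001 ≈ 503976.0240.
Complete frames: 503976.

503976 frames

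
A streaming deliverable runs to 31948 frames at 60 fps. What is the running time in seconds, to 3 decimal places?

532.467 seconds

Running time = 31948 × 1/60 = 7987/15 s ≈ 532.467 s.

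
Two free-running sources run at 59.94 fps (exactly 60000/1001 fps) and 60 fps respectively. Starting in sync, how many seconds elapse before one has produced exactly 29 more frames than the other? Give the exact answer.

29029/60 seconds

The gap grows by |60 − 60000/1001| = 60/1001 frames per second.
Time for a 29-frame gap: 29 ÷ (60/1001) = 29029/60 s.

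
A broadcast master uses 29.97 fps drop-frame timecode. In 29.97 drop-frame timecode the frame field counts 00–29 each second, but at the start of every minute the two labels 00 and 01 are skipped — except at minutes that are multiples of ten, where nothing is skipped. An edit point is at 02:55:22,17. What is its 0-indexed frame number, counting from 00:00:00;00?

315361

Complete 10-minute blocks: 17, each 17982 frames → 305694.
Remaining 5 whole minutes in the current block: 1800 + 4 × 1798 = 8992 frames.
Within the current minute: 22 × 30 + 17 − 2 = 675 (labels ;00/;01 skipped at this minute). Total = 305694 + 8992 + 675 = 315361.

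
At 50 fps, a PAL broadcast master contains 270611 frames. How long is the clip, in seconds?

5412.22 seconds

Running time = 270611 / (50) = 5412.22 s.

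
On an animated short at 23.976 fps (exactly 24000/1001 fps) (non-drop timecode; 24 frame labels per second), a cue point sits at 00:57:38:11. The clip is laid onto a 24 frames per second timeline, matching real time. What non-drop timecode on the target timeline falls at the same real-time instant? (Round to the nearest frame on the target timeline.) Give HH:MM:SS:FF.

00:57:41:22

Source frame index: (0×3600 + 57×60 + 38) × 24 + 11 = 83003.
Real time: 83003 / (24000/1001) = 83086003/24000 s.
Target frame: (83086003/24000) × (24) = 83086003/1000 ≈ 83086.003 → 83086.
At 24 labels/s: frame 83086 → 00:57:41:22.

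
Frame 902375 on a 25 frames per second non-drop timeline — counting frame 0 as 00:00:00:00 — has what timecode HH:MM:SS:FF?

10:01:35:00

902375 ÷ 25 = 36095 full seconds, remainder 0 frames.
36095 s = 10 h 1 min 35 s.
Timecode: 10:01:35:00.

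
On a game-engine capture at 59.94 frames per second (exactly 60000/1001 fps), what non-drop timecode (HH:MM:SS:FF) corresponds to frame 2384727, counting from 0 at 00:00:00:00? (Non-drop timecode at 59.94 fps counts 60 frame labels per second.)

11:02:25:27

2384727 ÷ 60 = 39745 full seconds, remainder 27 frames.
39745 s = 11 h 2 min 25 s.
Timecode: 11:02:25:27.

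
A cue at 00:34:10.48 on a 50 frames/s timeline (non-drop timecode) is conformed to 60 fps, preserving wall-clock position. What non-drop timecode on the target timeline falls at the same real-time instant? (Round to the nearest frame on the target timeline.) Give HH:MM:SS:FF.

00:34:10:58

Source frame index: (0×3600 + 34×60 + 10) × 50 + 48 = 102548.
Real time: 102548 / (50) = 51274/25 s.
Target frame: (51274/25) × (60) = 615288/5 ≈ 123057.600 → 123058.
At 60 labels/s: frame 123058 → 00:34:10:58.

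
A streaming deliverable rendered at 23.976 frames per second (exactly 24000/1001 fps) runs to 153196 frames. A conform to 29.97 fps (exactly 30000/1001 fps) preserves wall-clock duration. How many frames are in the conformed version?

191495 frames

Target frames = source frames × (target rate / source rate) = 153196 × (30000/1001)/(24000/1001) = 153196 × 5/4 = 191495.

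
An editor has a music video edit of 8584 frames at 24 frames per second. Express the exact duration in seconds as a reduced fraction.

Running time = 8584 ÷ (24) = 8584 × 1/24 = 1073/3 s.

1073/3 seconds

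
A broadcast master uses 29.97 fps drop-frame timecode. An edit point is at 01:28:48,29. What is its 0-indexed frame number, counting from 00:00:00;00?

Complete 10-minute blocks: 8, each 17982 frames → 143856.
Remaining 8 whole minutes in the current block: 1800 + 7 × 1798 = 14386 frames.
Within the current minute: 48 × 30 + 29 − 2 = 1467 (labels ;00/;01 skipped at this minute). Total = 143856 + 14386 + 1467 = 159709.

159709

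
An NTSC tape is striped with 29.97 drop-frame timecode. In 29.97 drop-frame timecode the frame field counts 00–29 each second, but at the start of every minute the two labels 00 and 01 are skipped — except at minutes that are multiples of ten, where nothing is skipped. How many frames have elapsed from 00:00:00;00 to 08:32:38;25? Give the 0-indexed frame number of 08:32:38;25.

As if non-drop at 30 labels/s: (8 × 3600 + 32 × 60 + 38) × 30 + 25 = 922765.
Minute boundaries passed: 512; those not divisible by 10: 512 − 51 = 461; dropped labels = 2 × 461 = 922.
Actual frame index = 922765 − 922 = 921843.

921843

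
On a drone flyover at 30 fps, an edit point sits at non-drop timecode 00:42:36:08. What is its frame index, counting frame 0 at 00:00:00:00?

76688

Total seconds to the label: (0 × 3600 + 42 × 60 + 36) = 2556.
Frame index = 2556 × 30 + 8 = 76688.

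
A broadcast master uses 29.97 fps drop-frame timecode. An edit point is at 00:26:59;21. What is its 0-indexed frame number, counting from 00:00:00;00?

Complete 10-minute blocks: 2, each 17982 frames → 35964.
Remaining 6 whole minutes in the current block: 1800 + 5 × 1798 = 10790 frames.
Within the current minute: 59 × 30 + 21 − 2 = 1789 (labels ;00/;01 skipped at this minute). Total = 35964 + 10790 + 1789 = 48543.

48543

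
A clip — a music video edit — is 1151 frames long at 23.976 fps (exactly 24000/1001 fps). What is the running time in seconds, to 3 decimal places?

48.006 seconds

Running time = 1151 × 1001/24000 = 1152151/24000 s ≈ 48.006 s.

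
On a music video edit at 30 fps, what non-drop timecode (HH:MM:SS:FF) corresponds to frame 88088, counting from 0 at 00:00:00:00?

00:48:56:08

88088 ÷ 30 = 2936 full seconds, remainder 8 frames.
2936 s = 0 h 48 min 56 s.
Timecode: 00:48:56:08.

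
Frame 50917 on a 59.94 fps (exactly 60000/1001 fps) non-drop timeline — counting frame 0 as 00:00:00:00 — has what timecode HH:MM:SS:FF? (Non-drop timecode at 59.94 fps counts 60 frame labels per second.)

00:14:08:37

50917 ÷ 60 = 848 full seconds, remainder 37 frames.
848 s = 0 h 14 min 8 s.
Timecode: 00:14:08:37.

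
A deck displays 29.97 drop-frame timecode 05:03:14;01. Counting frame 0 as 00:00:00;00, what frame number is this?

545275

As if non-drop at 30 labels/s: (5 × 3600 + 3 × 60 + 14) × 30 + 1 = 545821.
Minute boundaries passed: 303; those not divisible by 10: 303 − 30 = 273; dropped labels = 2 × 273 = 546.
Actual frame index = 545821 − 546 = 545275.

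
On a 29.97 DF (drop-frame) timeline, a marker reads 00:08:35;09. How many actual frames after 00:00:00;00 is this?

Complete 10-minute blocks: 0, each 17982 frames → 0.
Remaining 8 whole minutes in the current block: 1800 + 7 × 1798 = 14386 frames.
Within the current minute: 35 × 30 + 9 − 2 = 1057 (labels ;00/;01 skipped at this minute). Total = 0 + 14386 + 1057 = 15443.

15443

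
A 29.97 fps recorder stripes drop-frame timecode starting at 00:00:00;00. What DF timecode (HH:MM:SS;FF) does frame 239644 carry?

02:13:16;04

Ten DF minutes hold 17982 frames, so frame 239644 lies in block 13 (frames 233766–251747) with 5878 frames into that block.
The block's first minute is 1800 frames and the rest 1798 each; 5878 frames reaches minute 3, so 13 × 18 + 3 × 2 = 240 labels have been skipped so far.
Adding those back, label number 239644 + 240 = 239884 at 30 labels/s is 7996 s + 4 f = 2 h 13 min 16 s frame 4, i.e. 02:13:16;04.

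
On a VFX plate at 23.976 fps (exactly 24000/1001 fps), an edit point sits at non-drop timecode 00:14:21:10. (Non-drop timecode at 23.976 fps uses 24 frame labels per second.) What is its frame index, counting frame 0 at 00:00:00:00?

Total seconds to the label: (0 × 3600 + 14 × 60 + 21) = 861.
Frame index = 861 × 24 + 10 = 20674.

frame 20674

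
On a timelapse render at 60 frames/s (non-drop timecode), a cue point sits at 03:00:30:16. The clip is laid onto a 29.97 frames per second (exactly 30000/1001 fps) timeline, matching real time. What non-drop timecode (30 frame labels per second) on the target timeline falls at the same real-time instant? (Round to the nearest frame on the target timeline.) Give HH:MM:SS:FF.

03:00:19:13

Source frame index: (3×3600 + 0×60 + 30) × 60 + 16 = 649816.
Real time: 649816 / (60) = 162454/15 s.
Target frame: (162454/15) × (30000/1001) = 324908000/1001 ≈ 324583.417 → 324583.
At 30 labels/s: frame 324583 → 03:00:19:13.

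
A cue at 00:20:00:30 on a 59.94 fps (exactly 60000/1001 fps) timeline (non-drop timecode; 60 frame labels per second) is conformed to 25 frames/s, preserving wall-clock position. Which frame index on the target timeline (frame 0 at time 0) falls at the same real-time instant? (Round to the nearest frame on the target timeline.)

frame 30043

Source frame index: (0×3600 + 20×60 + 0) × 60 + 30 = 72030.
Real time: 72030 / (60000/1001) = 2403401/2000 s.
Target frame: (2403401/2000) × (25) = 2403401/80 ≈ 30042.513 → 30043.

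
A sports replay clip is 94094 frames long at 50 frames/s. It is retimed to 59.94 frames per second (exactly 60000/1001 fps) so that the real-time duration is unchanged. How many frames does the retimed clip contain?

112800 frames

Target frames = source frames × (target rate / source rate) = 94094 × (60000/1001)/(50) = 94094 × 1200/1001 = 112800.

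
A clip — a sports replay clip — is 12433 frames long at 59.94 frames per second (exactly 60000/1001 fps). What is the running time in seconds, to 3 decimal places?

207.424 seconds

Running time = 12433 × 1001/60000 = 12445433/60000 s ≈ 207.424 s.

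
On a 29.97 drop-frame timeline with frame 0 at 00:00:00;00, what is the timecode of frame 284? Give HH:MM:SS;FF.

Ten DF minutes hold 17982 frames, so frame 284 lies in block 0 (frames 0–17981) with 284 frames into that block.
The block's first minute is 1800 frames and the rest 1798 each; 284 frames reaches minute 0, so 0 × 18 + 0 × 2 = 0 labels have been skipped so far.
Adding those back, label number 284 + 0 = 284 at 30 labels/s is 9 s + 14 f = 0 h 0 min 9 s frame 14, i.e. 00:00:09;14.

00:00:09;14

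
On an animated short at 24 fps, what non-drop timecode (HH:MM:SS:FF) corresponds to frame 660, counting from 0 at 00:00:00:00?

00:00:27:12

660 ÷ 24 = 27 full seconds, remainder 12 frames.
27 s = 0 h 0 min 27 s.
Timecode: 00:00:27:12.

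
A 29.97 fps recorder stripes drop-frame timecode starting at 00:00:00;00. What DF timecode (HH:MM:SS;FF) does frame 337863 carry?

Ten DF minutes hold 17982 frames, so frame 337863 lies in block 18 (frames 323676–341657) with 14187 frames into that block.
The block's first minute is 1800 frames and the rest 1798 each; 14187 frames reaches minute 7, so 18 × 18 + 7 × 2 = 338 labels have been skipped so far.
Adding those back, label number 337863 + 338 = 338201 at 30 labels/s is 11273 s + 11 f = 3 h 7 min 53 s frame 11, i.e. 03:07:53;11.

03:07:53;11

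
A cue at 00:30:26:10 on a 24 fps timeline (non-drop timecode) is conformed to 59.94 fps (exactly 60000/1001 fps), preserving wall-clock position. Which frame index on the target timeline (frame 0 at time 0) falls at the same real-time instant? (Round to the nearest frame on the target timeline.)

frame 109476

Source frame index: (0×3600 + 30×60 + 26) × 24 + 10 = 43834.
Real time: 43834 / (24) = 21917/12 s.
Target frame: (21917/12) × (60000/1001) = 15655000/143 ≈ 109475.524 → 109476.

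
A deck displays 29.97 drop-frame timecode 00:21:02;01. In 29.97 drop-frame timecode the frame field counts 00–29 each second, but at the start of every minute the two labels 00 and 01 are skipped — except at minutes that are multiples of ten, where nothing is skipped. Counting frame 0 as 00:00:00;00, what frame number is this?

37823

Complete 10-minute blocks: 2, each 17982 frames → 35964.
Remaining 1 whole minute in the current block: 1800 + 0 × 1798 = 1800 frames.
Within the current minute: 2 × 30 + 1 − 2 = 59 (labels ;00/;01 skipped at this minute). Total = 35964 + 1800 + 59 = 37823.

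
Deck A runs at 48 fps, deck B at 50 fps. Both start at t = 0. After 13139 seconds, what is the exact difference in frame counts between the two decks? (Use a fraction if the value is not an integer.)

A emits 48 × 13139 = 630672 frames; B emits 50 × 13139 = 656950.
Difference = 26278 frames; B is ahead of A.

26278 frames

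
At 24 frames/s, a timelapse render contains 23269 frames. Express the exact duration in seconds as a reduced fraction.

Running time = 23269 ÷ (24) = 23269 × 1/24 = 23269/24 s.

23269/24 seconds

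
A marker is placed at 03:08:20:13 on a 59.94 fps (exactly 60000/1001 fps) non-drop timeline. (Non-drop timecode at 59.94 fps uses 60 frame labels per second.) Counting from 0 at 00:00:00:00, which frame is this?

frame 678013

Total seconds to the label: (3 × 3600 + 8 × 60 + 20) = 11300.
Frame index = 11300 × 60 + 13 = 678013.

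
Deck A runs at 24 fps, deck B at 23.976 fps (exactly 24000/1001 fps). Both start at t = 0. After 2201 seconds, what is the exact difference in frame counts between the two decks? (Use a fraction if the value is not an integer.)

A emits 24 × 2201 = 52824 frames; B emits 24000/1001 × 2201 = 52824000/1001.
Difference = 52824/1001 frames (≈ 52.7712); B is behind A.

52824/1001 frames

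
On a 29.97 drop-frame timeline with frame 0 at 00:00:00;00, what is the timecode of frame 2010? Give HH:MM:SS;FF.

Each 10-minute DF block holds 10 × 60 × 30 − 9 × 2 = 17982 frames. 2010 ÷ 17982 → 0 full blocks, remainder 2010.
Within the partial block the first minute is 1800 frames and each further minute 1798, so 1 further minute boundary passed. Total skipped labels = 18 × 0 + 2 × 1 = 2.
Non-drop label index = 2010 + 2 = 2012; at 30 labels/s that is 00:01:07:02, i.e. DF 00:01:07;02.

00:01:07;02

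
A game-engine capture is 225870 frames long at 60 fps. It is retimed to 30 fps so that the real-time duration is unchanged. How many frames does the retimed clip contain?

112935 frames

Frames at target rate = 225870 × (30) / (60) = 112935.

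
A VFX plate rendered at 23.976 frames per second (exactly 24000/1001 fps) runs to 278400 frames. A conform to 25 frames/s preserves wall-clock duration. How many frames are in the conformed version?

290290 frames

Target frames = source frames × (target rate / source rate) = 278400 × (25)/(24000/1001) = 278400 × 1001/960 = 290290.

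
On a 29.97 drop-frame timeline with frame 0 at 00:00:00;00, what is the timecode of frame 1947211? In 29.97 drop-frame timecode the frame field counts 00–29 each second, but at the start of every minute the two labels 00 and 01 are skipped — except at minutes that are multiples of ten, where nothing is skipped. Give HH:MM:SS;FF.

Ten DF minutes hold 17982 frames, so frame 1947211 lies in block 108 (frames 1942056–1960037) with 5155 frames into that block.
The block's first minute is 1800 frames and the rest 1798 each; 5155 frames reaches minute 2, so 108 × 18 + 2 × 2 = 1948 labels have been skipped so far.
Adding those back, label number 1947211 + 1948 = 1949159 at 30 labels/s is 64971 s + 29 f = 18 h 2 min 51 s frame 29, i.e. 18:02:51;29.

18:02:51;29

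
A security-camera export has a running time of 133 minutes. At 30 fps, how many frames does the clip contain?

239400 frames

133 min = 7980 s.
Frames = 7980 × 30 = 239400.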